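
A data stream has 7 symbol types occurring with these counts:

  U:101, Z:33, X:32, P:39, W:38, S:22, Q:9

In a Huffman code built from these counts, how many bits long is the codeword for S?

4

Build the tree from the bottom:
Q(9) + S(22) → 31
31 + X(32) → 63
Z(33) + W(38) → 71
P(39) + 63 → 102
71 + U(101) → 172
102 + 172 → 274
S sits 4 levels below the root, so its codeword is 4 bits.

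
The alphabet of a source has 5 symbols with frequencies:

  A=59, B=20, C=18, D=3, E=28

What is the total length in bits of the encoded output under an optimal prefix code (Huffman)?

Merge the two smallest weights repeatedly:
merge D(3) and C(18): 21
merge B(20) and 21: 41
merge E(28) and 41: 69
merge A(59) and 69: 128
Total encoded bits = sum of merged weights = 21 + 41 + 69 + 128 = 259.

259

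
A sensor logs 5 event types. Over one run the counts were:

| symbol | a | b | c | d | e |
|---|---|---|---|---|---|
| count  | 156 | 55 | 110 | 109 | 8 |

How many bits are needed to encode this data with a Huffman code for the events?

939

Greedily combine the two least-frequent nodes:
combine e(8), b(55) → 63
combine 63, d(109) → 172
combine c(110), a(156) → 266
combine 172, 266 → 438
The encoded length is the sum of every internal node's weight: 63 + 172 + 266 + 438 = 939 bits.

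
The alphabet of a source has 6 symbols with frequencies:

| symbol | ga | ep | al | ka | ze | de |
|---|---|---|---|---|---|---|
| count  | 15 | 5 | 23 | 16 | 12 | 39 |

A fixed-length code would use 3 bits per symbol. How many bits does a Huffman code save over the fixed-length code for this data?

Fixed-length: 3 bits × 110 symbols = 330 bits.
Huffman merges:
ep(5) + ze(12) → 17
ga(15) + ka(16) → 31
17 + al(23) → 40
31 + de(39) → 70
40 + 70 → 110
Huffman total = 17 + 31 + 40 + 70 + 110 = 268 bits.
Saving = 330 − 268 = 62 bits.

62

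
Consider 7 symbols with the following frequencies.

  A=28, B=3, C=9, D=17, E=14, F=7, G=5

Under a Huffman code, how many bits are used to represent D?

2

Huffman merges, smallest pair first:
B(3) + G(5) → 8
F(7) + 8 → 15
C(9) + E(14) → 23
15 + D(17) → 32
23 + A(28) → 51
32 + 51 → 83
D's leaf is at depth 2, giving a 2-bit codeword.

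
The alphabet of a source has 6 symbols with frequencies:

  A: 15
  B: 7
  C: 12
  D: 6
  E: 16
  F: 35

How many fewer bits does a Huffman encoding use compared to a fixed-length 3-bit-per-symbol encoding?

57

Fixed-length: 3 bits × 91 symbols = 273 bits.
Huffman merges:
combine D(6), B(7) → 13
combine C(12), 13 → 25
combine A(15), E(16) → 31
combine 25, 31 → 56
combine F(35), 56 → 91
Huffman total = 13 + 25 + 31 + 56 + 91 = 216 bits.
Saving = 273 − 216 = 57 bits.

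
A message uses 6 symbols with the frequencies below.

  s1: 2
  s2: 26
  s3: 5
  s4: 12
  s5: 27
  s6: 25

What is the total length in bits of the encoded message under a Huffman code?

220

Merge the two smallest weights repeatedly:
s1(2) + s3(5) → 7
7 + s4(12) → 19
19 + s6(25) → 44
s2(26) + s5(27) → 53
44 + 53 → 97
The encoded length is the sum of every internal node's weight: 7 + 19 + 44 + 53 + 97 = 220 bits.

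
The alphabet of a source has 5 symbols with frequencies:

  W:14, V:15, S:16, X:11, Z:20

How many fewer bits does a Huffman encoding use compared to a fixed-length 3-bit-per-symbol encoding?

51

Fixed-length: 3 bits × 76 symbols = 228 bits.
Huffman merges:
combine X(11), W(14) → 25
combine V(15), S(16) → 31
combine Z(20), 25 → 45
combine 31, 45 → 76
Huffman total = 25 + 31 + 45 + 76 = 177 bits.
Saving = 228 − 177 = 51 bits.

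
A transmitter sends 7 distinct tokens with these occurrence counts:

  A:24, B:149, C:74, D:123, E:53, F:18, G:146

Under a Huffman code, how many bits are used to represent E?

Huffman merges, smallest pair first:
merge F(18) and A(24): 42
merge 42 and E(53): 95
merge C(74) and 95: 169
merge D(123) and G(146): 269
merge B(149) and 169: 318
merge 269 and 318: 587
E's leaf is at depth 4, giving a 4-bit codeword.

4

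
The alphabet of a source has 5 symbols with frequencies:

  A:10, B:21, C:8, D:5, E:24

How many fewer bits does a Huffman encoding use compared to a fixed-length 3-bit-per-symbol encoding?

56

Fixed-length: 3 bits × 68 symbols = 204 bits.
Huffman merges:
merge D(5) and C(8): 13
merge A(10) and 13: 23
merge B(21) and 23: 44
merge E(24) and 44: 68
Huffman total = 13 + 23 + 44 + 68 = 148 bits.
Saving = 204 − 148 = 56 bits.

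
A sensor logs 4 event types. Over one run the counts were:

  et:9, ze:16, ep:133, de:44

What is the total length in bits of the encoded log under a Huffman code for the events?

296

Merge the two smallest weights repeatedly:
combine et(9), ze(16) → 25
combine 25, de(44) → 69
combine 69, ep(133) → 202
Each symbol's bit-cost is frequency × depth; summing gives 296 bits (equivalently 25 + 69 + 202).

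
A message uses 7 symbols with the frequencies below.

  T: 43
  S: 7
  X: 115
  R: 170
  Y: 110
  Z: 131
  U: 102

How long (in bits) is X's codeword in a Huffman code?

Huffman merges, smallest pair first:
merge S(7) and T(43): 50
merge 50 and U(102): 152
merge Y(110) and X(115): 225
merge Z(131) and 152: 283
merge R(170) and 225: 395
merge 283 and 395: 678
X's leaf is at depth 3, giving a 3-bit codeword.

3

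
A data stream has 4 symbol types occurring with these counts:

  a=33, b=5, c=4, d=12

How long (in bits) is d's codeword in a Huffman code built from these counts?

2

Repeatedly merge the two smallest:
c(4) + b(5) → 9
9 + d(12) → 21
21 + a(33) → 54
The subtree containing d is merged 2 times, so code length = 2.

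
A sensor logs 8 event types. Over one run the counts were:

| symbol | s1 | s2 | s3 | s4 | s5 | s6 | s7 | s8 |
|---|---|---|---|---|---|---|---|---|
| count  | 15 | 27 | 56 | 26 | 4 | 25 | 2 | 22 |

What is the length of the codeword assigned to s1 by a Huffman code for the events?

4

Build the tree from the bottom:
combine s7(2), s5(4) → 6
combine 6, s1(15) → 21
combine 21, s8(22) → 43
combine s6(25), s4(26) → 51
combine s2(27), 43 → 70
combine 51, s3(56) → 107
combine 70, 107 → 177
s1 sits 4 levels below the root, so its codeword is 4 bits.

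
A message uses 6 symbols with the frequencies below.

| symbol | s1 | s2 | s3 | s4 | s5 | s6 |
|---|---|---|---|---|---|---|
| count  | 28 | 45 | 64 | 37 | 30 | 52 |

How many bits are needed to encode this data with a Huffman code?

652

Build the Huffman tree bottom-up:
s1(28) + s5(30) → 58
s4(37) + s2(45) → 82
s6(52) + 58 → 110
s3(64) + 82 → 146
110 + 146 → 256
The encoded length is the sum of every internal node's weight: 58 + 82 + 110 + 146 + 256 = 652 bits.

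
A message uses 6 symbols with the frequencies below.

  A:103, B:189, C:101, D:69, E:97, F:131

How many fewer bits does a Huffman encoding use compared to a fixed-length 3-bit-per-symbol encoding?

320

Fixed-length: 3 bits × 690 symbols = 2070 bits.
Huffman merges:
merge D(69) and E(97): 166
merge C(101) and A(103): 204
merge F(131) and 166: 297
merge B(189) and 204: 393
merge 297 and 393: 690
Huffman total = 166 + 204 + 297 + 393 + 690 = 1750 bits.
Saving = 2070 − 1750 = 320 bits.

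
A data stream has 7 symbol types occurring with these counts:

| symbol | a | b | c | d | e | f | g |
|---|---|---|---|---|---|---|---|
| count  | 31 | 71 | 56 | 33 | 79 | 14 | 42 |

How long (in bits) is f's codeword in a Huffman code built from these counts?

Repeatedly merge the two smallest:
merge f(14) and a(31): 45
merge d(33) and g(42): 75
merge 45 and c(56): 101
merge b(71) and 75: 146
merge e(79) and 101: 180
merge 146 and 180: 326
f sits 4 levels below the root, so its codeword is 4 bits.

4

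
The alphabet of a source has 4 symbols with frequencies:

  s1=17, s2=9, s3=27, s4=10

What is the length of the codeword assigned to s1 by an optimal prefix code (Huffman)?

Build the tree from the bottom:
merge s2(9) and s4(10): 19
merge s1(17) and 19: 36
merge s3(27) and 36: 63
s1 sits 2 levels below the root, so its codeword is 2 bits.

2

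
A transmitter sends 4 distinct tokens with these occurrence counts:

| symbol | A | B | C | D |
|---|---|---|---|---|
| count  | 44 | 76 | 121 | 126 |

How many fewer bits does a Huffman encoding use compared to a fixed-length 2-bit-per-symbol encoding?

6

Fixed-length: 2 bits × 367 symbols = 734 bits.
Huffman merges:
A(44) + B(76) → 120
120 + C(121) → 241
D(126) + 241 → 367
Huffman total = 120 + 241 + 367 = 728 bits.
Saving = 734 − 728 = 6 bits.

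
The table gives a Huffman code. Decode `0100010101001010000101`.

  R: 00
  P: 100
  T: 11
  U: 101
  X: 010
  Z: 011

XRUXXPRU

Read left to right; each codeword is recognised as soon as it completes (prefix code):
  010→X | 00→R | 101→U | 010→X | 010→X | 100→P | 00→R | 101→U
Decoded message: XRUXXPRU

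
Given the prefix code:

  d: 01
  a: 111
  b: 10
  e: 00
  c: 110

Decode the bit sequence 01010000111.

Read left to right; each codeword is recognised as soon as it completes (prefix code):
  01→d | 01→d | 00→e | 00→e | 111→a
Decoded message: ddeea

ddeea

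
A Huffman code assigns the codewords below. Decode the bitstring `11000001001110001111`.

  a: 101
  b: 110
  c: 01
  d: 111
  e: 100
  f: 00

Read left to right; each codeword is recognised as soon as it completes (prefix code):
  110→b | 00→f | 00→f | 100→e | 111→d | 00→f | 01→c | 111→d
Decoded message: bffedfcd

bffedfcd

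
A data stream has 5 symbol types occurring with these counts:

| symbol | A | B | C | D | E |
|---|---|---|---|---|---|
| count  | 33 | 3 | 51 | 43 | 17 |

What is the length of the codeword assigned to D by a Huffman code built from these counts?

Huffman merges, smallest pair first:
merge B(3) and E(17): 20
merge 20 and A(33): 53
merge D(43) and C(51): 94
merge 53 and 94: 147
D sits 2 levels below the root, so its codeword is 2 bits.

2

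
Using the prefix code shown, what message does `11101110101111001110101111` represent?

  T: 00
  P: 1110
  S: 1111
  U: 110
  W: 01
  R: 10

Read left to right; each codeword is recognised as soon as it completes (prefix code):
  1110→P | 1110→P | 10→R | 1111→S | 00→T | 1110→P | 10→R | 1111→S
Decoded message: PPRSTPRS

PPRSTPRS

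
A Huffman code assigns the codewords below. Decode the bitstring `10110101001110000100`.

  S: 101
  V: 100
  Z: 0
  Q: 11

SSZVQVZZV

Read left to right; each codeword is recognised as soon as it completes (prefix code):
  101→S | 101→S | 0→Z | 100→V | 11→Q | 100→V | 0→Z | 0→Z | 100→V
Decoded message: SSZVQVZZV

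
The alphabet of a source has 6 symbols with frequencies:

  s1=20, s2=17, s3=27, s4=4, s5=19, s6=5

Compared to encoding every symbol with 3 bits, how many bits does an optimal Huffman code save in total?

57

Fixed-length: 3 bits × 92 symbols = 276 bits.
Huffman merges:
s4(4) + s6(5) → 9
9 + s2(17) → 26
s5(19) + s1(20) → 39
26 + s3(27) → 53
39 + 53 → 92
Huffman total = 9 + 26 + 39 + 53 + 92 = 219 bits.
Saving = 276 − 219 = 57 bits.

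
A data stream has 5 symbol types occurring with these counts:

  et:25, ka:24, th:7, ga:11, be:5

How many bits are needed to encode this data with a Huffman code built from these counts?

154

Build the Huffman tree bottom-up:
be(5) + th(7) → 12
ga(11) + 12 → 23
23 + ka(24) → 47
et(25) + 47 → 72
Total encoded bits = sum of merged weights = 12 + 23 + 47 + 72 = 154.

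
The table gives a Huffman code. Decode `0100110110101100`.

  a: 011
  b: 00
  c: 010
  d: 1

caacddb

Read left to right; each codeword is recognised as soon as it completes (prefix code):
  010→c | 011→a | 011→a | 010→c | 1→d | 1→d | 00→b
Decoded message: caacddb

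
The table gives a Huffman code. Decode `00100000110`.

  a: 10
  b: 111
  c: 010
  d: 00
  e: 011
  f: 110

Read left to right; each codeword is recognised as soon as it completes (prefix code):
  00→d | 10→a | 00→d | 00→d | 110→f
Decoded message: daddf

daddf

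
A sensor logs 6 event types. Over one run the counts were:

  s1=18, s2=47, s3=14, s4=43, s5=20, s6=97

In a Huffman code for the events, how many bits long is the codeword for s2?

3

Huffman merges, smallest pair first:
combine s3(14), s1(18) → 32
combine s5(20), 32 → 52
combine s4(43), s2(47) → 90
combine 52, 90 → 142
combine s6(97), 142 → 239
s2 sits 3 levels below the root, so its codeword is 3 bits.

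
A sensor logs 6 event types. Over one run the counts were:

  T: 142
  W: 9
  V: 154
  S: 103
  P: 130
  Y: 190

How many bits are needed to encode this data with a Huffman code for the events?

Build the Huffman tree bottom-up:
W(9) + S(103) → 112
112 + P(130) → 242
T(142) + V(154) → 296
Y(190) + 242 → 432
296 + 432 → 728
The encoded length is the sum of every internal node's weight: 112 + 242 + 296 + 432 + 728 = 1810 bits.

1810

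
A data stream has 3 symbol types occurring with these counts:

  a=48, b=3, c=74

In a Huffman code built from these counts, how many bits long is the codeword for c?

Build the tree from the bottom:
combine b(3), a(48) → 51
combine 51, c(74) → 125
c is a child of the root — depth 1, so its codeword is a single bit.

1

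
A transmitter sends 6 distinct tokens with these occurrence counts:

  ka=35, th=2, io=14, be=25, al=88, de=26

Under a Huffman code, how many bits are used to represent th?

4

Build the tree from the bottom:
merge th(2) and io(14): 16
merge 16 and be(25): 41
merge de(26) and ka(35): 61
merge 41 and 61: 102
merge al(88) and 102: 190
th's leaf is at depth 4, giving a 4-bit codeword.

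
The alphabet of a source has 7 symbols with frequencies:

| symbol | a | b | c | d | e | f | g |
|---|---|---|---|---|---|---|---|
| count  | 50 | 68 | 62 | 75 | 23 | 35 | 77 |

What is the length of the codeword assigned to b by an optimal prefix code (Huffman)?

Repeatedly merge the two smallest:
merge e(23) and f(35): 58
merge a(50) and 58: 108
merge c(62) and b(68): 130
merge d(75) and g(77): 152
merge 108 and 130: 238
merge 152 and 238: 390
b sits 3 levels below the root, so its codeword is 3 bits.

3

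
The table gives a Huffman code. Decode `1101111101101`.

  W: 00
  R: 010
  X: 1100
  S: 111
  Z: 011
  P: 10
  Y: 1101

YSPY

Read left to right; each codeword is recognised as soon as it completes (prefix code):
  1101→Y | 111→S | 10→P | 1101→Y
Decoded message: YSPY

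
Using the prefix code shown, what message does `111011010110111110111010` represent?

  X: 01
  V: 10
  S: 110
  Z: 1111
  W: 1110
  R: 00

Read left to right; each codeword is recognised as soon as it completes (prefix code):
  1110→W | 110→S | 10→V | 110→S | 1111→Z | 10→V | 1110→W | 10→V
Decoded message: WSVSZVWV

WSVSZVWV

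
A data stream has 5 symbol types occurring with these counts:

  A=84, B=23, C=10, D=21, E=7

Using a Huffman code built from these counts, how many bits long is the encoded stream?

Greedily combine the two least-frequent nodes:
merge E(7) and C(10): 17
merge 17 and D(21): 38
merge B(23) and 38: 61
merge 61 and A(84): 145
The encoded length is the sum of every internal node's weight: 17 + 38 + 61 + 145 = 261 bits.

261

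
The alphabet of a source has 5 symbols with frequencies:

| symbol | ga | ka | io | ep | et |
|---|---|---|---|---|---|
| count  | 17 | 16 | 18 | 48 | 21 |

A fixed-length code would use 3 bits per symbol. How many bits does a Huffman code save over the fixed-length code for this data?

Fixed-length: 3 bits × 120 symbols = 360 bits.
Huffman merges:
combine ka(16), ga(17) → 33
combine io(18), et(21) → 39
combine 33, 39 → 72
combine ep(48), 72 → 120
Huffman total = 33 + 39 + 72 + 120 = 264 bits.
Saving = 360 − 264 = 96 bits.

96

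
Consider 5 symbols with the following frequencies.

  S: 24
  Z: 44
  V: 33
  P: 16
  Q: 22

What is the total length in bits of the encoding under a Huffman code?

Greedily combine the two least-frequent nodes:
merge P(16) and Q(22): 38
merge S(24) and V(33): 57
merge 38 and Z(44): 82
merge 57 and 82: 139
The encoded length is the sum of every internal node's weight: 38 + 57 + 82 + 139 = 316 bits.

316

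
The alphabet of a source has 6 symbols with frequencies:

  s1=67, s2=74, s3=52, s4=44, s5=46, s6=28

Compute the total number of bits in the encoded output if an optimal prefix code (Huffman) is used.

792

Greedily combine the two least-frequent nodes:
s6(28) + s4(44) → 72
s5(46) + s3(52) → 98
s1(67) + 72 → 139
s2(74) + 98 → 172
139 + 172 → 311
Each symbol's bit-cost is frequency × depth; summing gives 792 bits (equivalently 72 + 98 + 139 + 172 + 311).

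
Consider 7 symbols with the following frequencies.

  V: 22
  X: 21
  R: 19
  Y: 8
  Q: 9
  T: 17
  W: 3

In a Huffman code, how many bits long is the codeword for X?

2

Huffman merges, smallest pair first:
W(3) + Y(8) → 11
Q(9) + 11 → 20
T(17) + R(19) → 36
20 + X(21) → 41
V(22) + 36 → 58
41 + 58 → 99
X sits 2 levels below the root, so its codeword is 2 bits.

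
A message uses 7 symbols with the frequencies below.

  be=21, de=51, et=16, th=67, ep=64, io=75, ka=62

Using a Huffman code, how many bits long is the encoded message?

Merge the two smallest weights repeatedly:
et(16) + be(21) → 37
37 + de(51) → 88
ka(62) + ep(64) → 126
th(67) + io(75) → 142
88 + 126 → 214
142 + 214 → 356
Each symbol's bit-cost is frequency × depth; summing gives 963 bits (equivalently 37 + 88 + 126 + 142 + 214 + 356).

963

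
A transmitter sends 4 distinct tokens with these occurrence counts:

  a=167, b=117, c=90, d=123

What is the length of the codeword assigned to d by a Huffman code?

2

Build the tree from the bottom:
combine c(90), b(117) → 207
combine d(123), a(167) → 290
combine 207, 290 → 497
The subtree containing d is merged 2 times, so code length = 2.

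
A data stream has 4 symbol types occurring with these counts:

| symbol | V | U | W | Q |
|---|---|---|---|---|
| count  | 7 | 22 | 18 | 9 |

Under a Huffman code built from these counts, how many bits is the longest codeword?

Merge the two lowest-weight nodes at each step:
merge V(7) and Q(9): 16
merge 16 and W(18): 34
merge U(22) and 34: 56
The first pair merged (V, Q) ends up deepest, at depth 3.

3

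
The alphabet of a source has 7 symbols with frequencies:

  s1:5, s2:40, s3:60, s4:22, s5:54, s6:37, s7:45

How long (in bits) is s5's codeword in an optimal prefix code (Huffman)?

Build the tree from the bottom:
combine s1(5), s4(22) → 27
combine 27, s6(37) → 64
combine s2(40), s7(45) → 85
combine s5(54), s3(60) → 114
combine 64, 85 → 149
combine 114, 149 → 263
The subtree containing s5 is merged 2 times, so code length = 2.

2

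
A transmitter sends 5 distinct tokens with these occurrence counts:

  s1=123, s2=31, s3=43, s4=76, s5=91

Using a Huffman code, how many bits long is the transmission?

802

Greedily combine the two least-frequent nodes:
combine s2(31), s3(43) → 74
combine 74, s4(76) → 150
combine s5(91), s1(123) → 214
combine 150, 214 → 364
Each symbol's bit-cost is frequency × depth; summing gives 802 bits (equivalently 74 + 150 + 214 + 364).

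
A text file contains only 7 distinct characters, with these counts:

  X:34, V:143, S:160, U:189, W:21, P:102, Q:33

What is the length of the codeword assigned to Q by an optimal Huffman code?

Build the tree from the bottom:
W(21) + Q(33) → 54
X(34) + 54 → 88
88 + P(102) → 190
V(143) + S(160) → 303
U(189) + 190 → 379
303 + 379 → 682
Q sits 5 levels below the root, so its codeword is 5 bits.

5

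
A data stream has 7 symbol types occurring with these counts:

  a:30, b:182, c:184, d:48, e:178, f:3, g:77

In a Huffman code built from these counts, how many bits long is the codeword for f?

5

Huffman merges, smallest pair first:
f(3) + a(30) → 33
33 + d(48) → 81
g(77) + 81 → 158
158 + e(178) → 336
b(182) + c(184) → 366
336 + 366 → 702
The subtree containing f is merged 5 times, so code length = 5.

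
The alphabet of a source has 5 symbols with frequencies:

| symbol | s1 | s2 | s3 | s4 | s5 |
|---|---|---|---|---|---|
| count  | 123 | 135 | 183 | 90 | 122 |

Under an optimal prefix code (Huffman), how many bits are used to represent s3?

2

Huffman merges, smallest pair first:
combine s4(90), s5(122) → 212
combine s1(123), s2(135) → 258
combine s3(183), 212 → 395
combine 258, 395 → 653
s3's leaf is at depth 2, giving a 2-bit codeword.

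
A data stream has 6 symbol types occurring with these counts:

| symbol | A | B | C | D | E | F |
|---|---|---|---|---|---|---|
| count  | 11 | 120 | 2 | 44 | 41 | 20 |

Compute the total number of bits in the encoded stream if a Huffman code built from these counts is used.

476

Build the Huffman tree bottom-up:
combine C(2), A(11) → 13
combine 13, F(20) → 33
combine 33, E(41) → 74
combine D(44), 74 → 118
combine 118, B(120) → 238
The encoded length is the sum of every internal node's weight: 13 + 33 + 74 + 118 + 238 = 476 bits.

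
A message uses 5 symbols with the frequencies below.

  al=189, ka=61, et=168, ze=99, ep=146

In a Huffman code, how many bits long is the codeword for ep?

Huffman merges, smallest pair first:
merge ka(61) and ze(99): 160
merge ep(146) and 160: 306
merge et(168) and al(189): 357
merge 306 and 357: 663
ep sits 2 levels below the root, so its codeword is 2 bits.

2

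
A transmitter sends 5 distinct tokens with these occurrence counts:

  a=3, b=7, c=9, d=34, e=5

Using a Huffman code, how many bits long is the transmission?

Build the Huffman tree bottom-up:
combine a(3), e(5) → 8
combine b(7), 8 → 15
combine c(9), 15 → 24
combine 24, d(34) → 58
Each symbol's bit-cost is frequency × depth; summing gives 105 bits (equivalently 8 + 15 + 24 + 58).

105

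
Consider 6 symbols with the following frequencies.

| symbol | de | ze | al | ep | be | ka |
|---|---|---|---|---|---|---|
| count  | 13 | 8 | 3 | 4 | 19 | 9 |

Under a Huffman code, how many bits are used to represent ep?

Repeatedly merge the two smallest:
al(3) + ep(4) → 7
7 + ze(8) → 15
ka(9) + de(13) → 22
15 + be(19) → 34
22 + 34 → 56
ep sits 4 levels below the root, so its codeword is 4 bits.

4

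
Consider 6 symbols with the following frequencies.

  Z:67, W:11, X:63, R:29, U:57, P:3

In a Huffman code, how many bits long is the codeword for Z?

2

Huffman merges, smallest pair first:
P(3) + W(11) → 14
14 + R(29) → 43
43 + U(57) → 100
X(63) + Z(67) → 130
100 + 130 → 230
Z sits 2 levels below the root, so its codeword is 2 bits.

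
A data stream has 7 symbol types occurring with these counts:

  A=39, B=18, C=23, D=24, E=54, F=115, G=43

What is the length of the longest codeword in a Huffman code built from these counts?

Merge the two lowest-weight nodes at each step:
B(18) + C(23) → 41
D(24) + A(39) → 63
41 + G(43) → 84
E(54) + 63 → 117
84 + F(115) → 199
117 + 199 → 316
Maximum depth reached is 4.

4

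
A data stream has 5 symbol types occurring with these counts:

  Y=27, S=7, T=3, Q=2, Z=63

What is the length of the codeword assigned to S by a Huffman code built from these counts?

Build the tree from the bottom:
Q(2) + T(3) → 5
5 + S(7) → 12
12 + Y(27) → 39
39 + Z(63) → 102
The subtree containing S is merged 3 times, so code length = 3.

3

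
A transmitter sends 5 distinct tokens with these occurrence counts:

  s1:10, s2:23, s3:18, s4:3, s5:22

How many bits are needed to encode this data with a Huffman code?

165

Greedily combine the two least-frequent nodes:
s4(3) + s1(10) → 13
13 + s3(18) → 31
s5(22) + s2(23) → 45
31 + 45 → 76
Total encoded bits = sum of merged weights = 13 + 31 + 45 + 76 = 165.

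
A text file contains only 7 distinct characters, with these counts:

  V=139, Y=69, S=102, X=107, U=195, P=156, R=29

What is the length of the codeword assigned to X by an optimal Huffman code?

3

Repeatedly merge the two smallest:
merge R(29) and Y(69): 98
merge 98 and S(102): 200
merge X(107) and V(139): 246
merge P(156) and U(195): 351
merge 200 and 246: 446
merge 351 and 446: 797
X's leaf is at depth 3, giving a 3-bit codeword.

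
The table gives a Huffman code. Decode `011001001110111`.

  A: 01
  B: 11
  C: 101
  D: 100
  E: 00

Read left to right; each codeword is recognised as soon as it completes (prefix code):
  01→A | 100→D | 100→D | 11→B | 101→C | 11→B
Decoded message: ADDBCB

ADDBCB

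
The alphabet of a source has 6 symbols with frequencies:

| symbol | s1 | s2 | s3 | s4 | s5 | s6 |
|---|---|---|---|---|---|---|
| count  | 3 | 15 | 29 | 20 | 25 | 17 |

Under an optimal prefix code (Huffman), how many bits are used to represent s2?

4

Build the tree from the bottom:
s1(3) + s2(15) → 18
s6(17) + 18 → 35
s4(20) + s5(25) → 45
s3(29) + 35 → 64
45 + 64 → 109
The subtree containing s2 is merged 4 times, so code length = 4.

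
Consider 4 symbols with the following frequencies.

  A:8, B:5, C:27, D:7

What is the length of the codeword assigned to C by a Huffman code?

1

Repeatedly merge the two smallest:
merge B(5) and D(7): 12
merge A(8) and 12: 20
merge 20 and C(27): 47
C is a child of the root — depth 1, so its codeword is a single bit.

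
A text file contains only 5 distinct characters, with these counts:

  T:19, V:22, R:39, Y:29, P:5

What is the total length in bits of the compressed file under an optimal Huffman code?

Merge the two smallest weights repeatedly:
P(5) + T(19) → 24
V(22) + 24 → 46
Y(29) + R(39) → 68
46 + 68 → 114
Each symbol's bit-cost is frequency × depth; summing gives 252 bits (equivalently 24 + 46 + 68 + 114).

252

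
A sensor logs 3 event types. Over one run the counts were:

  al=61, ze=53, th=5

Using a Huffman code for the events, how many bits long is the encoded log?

177

Greedily combine the two least-frequent nodes:
th(5) + ze(53) → 58
58 + al(61) → 119
Total encoded bits = sum of merged weights = 58 + 119 = 177.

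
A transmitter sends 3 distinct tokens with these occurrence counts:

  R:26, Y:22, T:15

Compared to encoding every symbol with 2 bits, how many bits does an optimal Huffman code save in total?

26

Fixed-length: 2 bits × 63 symbols = 126 bits.
Huffman merges:
combine T(15), Y(22) → 37
combine R(26), 37 → 63
Huffman total = 37 + 63 = 100 bits.
Saving = 126 − 100 = 26 bits.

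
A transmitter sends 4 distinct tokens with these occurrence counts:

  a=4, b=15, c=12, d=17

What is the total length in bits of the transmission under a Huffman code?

95

Merge the two smallest weights repeatedly:
combine a(4), c(12) → 16
combine b(15), 16 → 31
combine d(17), 31 → 48
Each symbol's bit-cost is frequency × depth; summing gives 95 bits (equivalently 16 + 31 + 48).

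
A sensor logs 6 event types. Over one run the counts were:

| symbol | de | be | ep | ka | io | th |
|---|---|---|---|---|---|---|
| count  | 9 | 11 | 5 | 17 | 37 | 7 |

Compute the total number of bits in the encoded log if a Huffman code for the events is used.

Greedily combine the two least-frequent nodes:
merge ep(5) and th(7): 12
merge de(9) and be(11): 20
merge 12 and ka(17): 29
merge 20 and 29: 49
merge io(37) and 49: 86
The encoded length is the sum of every internal node's weight: 12 + 20 + 29 + 49 + 86 = 196 bits.

196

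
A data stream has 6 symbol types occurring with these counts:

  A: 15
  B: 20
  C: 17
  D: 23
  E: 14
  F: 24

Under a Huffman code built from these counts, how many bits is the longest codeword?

3

Merge the two lowest-weight nodes at each step:
merge E(14) and A(15): 29
merge C(17) and B(20): 37
merge D(23) and F(24): 47
merge 29 and 37: 66
merge 47 and 66: 113
Maximum depth reached is 3.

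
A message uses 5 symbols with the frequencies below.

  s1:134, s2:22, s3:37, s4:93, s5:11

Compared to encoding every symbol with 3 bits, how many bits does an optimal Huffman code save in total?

328

Fixed-length: 3 bits × 297 symbols = 891 bits.
Huffman merges:
merge s5(11) and s2(22): 33
merge 33 and s3(37): 70
merge 70 and s4(93): 163
merge s1(134) and 163: 297
Huffman total = 33 + 70 + 163 + 297 = 563 bits.
Saving = 891 − 563 = 328 bits.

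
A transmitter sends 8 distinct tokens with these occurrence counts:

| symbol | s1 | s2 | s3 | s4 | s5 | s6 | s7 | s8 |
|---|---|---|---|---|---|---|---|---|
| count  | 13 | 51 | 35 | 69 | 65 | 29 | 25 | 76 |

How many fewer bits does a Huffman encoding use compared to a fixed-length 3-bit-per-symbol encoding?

Fixed-length: 3 bits × 363 symbols = 1089 bits.
Huffman merges:
merge s1(13) and s7(25): 38
merge s6(29) and s3(35): 64
merge 38 and s2(51): 89
merge 64 and s5(65): 129
merge s4(69) and s8(76): 145
merge 89 and 129: 218
merge 145 and 218: 363
Huffman total = 38 + 64 + 89 + 129 + 145 + 218 + 363 = 1046 bits.
Saving = 1089 − 1046 = 43 bits.

43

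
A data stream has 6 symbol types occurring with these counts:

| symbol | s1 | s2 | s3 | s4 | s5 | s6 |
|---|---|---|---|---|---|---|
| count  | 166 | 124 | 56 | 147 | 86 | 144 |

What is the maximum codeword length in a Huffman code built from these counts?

4

Merge the two lowest-weight nodes at each step:
merge s3(56) and s5(86): 142
merge s2(124) and 142: 266
merge s6(144) and s4(147): 291
merge s1(166) and 266: 432
merge 291 and 432: 723
The rarest symbols sit at the bottom; the longest codeword is 4 bits.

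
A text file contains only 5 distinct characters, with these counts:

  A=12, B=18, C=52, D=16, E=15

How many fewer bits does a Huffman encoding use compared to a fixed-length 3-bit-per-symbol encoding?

Fixed-length: 3 bits × 113 symbols = 339 bits.
Huffman merges:
combine A(12), E(15) → 27
combine D(16), B(18) → 34
combine 27, 34 → 61
combine C(52), 61 → 113
Huffman total = 27 + 34 + 61 + 113 = 235 bits.
Saving = 339 − 235 = 104 bits.

104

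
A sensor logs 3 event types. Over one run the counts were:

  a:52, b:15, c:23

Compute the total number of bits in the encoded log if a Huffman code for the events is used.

128

Greedily combine the two least-frequent nodes:
combine b(15), c(23) → 38
combine 38, a(52) → 90
The encoded length is the sum of every internal node's weight: 38 + 90 = 128 bits.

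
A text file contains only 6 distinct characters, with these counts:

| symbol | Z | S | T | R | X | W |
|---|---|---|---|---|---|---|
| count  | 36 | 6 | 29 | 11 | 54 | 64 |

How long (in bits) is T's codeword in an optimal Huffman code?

Repeatedly merge the two smallest:
S(6) + R(11) → 17
17 + T(29) → 46
Z(36) + 46 → 82
X(54) + W(64) → 118
82 + 118 → 200
The subtree containing T is merged 3 times, so code length = 3.

3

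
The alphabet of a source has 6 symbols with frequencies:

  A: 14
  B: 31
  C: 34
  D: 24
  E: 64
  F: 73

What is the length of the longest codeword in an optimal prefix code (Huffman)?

Merge the two lowest-weight nodes at each step:
A(14) + D(24) → 38
B(31) + C(34) → 65
38 + E(64) → 102
65 + F(73) → 138
102 + 138 → 240
Maximum depth reached is 3.

3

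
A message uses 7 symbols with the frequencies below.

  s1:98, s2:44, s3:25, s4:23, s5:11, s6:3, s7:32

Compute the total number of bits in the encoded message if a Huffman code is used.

563

Build the Huffman tree bottom-up:
s6(3) + s5(11) → 14
14 + s4(23) → 37
s3(25) + s7(32) → 57
37 + s2(44) → 81
57 + 81 → 138
s1(98) + 138 → 236
The encoded length is the sum of every internal node's weight: 14 + 37 + 57 + 81 + 138 + 236 = 563 bits.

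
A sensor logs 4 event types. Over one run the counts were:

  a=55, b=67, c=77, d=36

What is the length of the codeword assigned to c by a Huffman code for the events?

2

Build the tree from the bottom:
combine d(36), a(55) → 91
combine b(67), c(77) → 144
combine 91, 144 → 235
c sits 2 levels below the root, so its codeword is 2 bits.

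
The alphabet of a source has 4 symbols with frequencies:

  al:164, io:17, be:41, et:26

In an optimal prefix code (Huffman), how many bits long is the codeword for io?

3

Huffman merges, smallest pair first:
merge io(17) and et(26): 43
merge be(41) and 43: 84
merge 84 and al(164): 248
io's leaf is at depth 3, giving a 3-bit codeword.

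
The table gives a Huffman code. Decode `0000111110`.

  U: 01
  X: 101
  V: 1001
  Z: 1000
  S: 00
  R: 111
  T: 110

Read left to right; each codeword is recognised as soon as it completes (prefix code):
  00→S | 00→S | 111→R | 110→T
Decoded message: SSRT

SSRT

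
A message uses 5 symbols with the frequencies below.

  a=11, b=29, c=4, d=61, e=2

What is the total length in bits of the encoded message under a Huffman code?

176

Build the Huffman tree bottom-up:
merge e(2) and c(4): 6
merge 6 and a(11): 17
merge 17 and b(29): 46
merge 46 and d(61): 107
Total encoded bits = sum of merged weights = 6 + 17 + 46 + 107 = 176.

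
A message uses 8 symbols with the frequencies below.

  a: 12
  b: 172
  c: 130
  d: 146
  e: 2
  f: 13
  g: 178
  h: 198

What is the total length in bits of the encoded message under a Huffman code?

Merge the two smallest weights repeatedly:
combine e(2), a(12) → 14
combine f(13), 14 → 27
combine 27, c(130) → 157
combine d(146), 157 → 303
combine b(172), g(178) → 350
combine h(198), 303 → 501
combine 350, 501 → 851
Total encoded bits = sum of merged weights = 14 + 27 + 157 + 303 + 350 + 501 + 851 = 2203.

2203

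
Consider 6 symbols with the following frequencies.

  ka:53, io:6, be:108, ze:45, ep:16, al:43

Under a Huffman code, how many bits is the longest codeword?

Merge the two lowest-weight nodes at each step:
combine io(6), ep(16) → 22
combine 22, al(43) → 65
combine ze(45), ka(53) → 98
combine 65, 98 → 163
combine be(108), 163 → 271
Maximum depth reached is 4.

4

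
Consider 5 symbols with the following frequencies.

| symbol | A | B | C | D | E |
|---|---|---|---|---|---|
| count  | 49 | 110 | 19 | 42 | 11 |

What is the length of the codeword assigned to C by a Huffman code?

Build the tree from the bottom:
combine E(11), C(19) → 30
combine 30, D(42) → 72
combine A(49), 72 → 121
combine B(110), 121 → 231
C sits 4 levels below the root, so its codeword is 4 bits.

4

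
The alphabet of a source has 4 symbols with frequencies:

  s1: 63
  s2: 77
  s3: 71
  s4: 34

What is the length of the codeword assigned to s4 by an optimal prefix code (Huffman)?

2

Repeatedly merge the two smallest:
s4(34) + s1(63) → 97
s3(71) + s2(77) → 148
97 + 148 → 245
The subtree containing s4 is merged 2 times, so code length = 2.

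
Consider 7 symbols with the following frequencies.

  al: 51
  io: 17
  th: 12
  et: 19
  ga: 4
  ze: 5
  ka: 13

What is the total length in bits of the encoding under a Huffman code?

Build the Huffman tree bottom-up:
combine ga(4), ze(5) → 9
combine 9, th(12) → 21
combine ka(13), io(17) → 30
combine et(19), 21 → 40
combine 30, 40 → 70
combine al(51), 70 → 121
Total encoded bits = sum of merged weights = 9 + 21 + 30 + 40 + 70 + 121 = 291.

291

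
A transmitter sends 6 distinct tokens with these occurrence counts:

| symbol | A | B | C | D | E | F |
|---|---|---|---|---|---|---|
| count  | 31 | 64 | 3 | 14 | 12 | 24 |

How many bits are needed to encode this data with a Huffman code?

329

Build the Huffman tree bottom-up:
combine C(3), E(12) → 15
combine D(14), 15 → 29
combine F(24), 29 → 53
combine A(31), 53 → 84
combine B(64), 84 → 148
The encoded length is the sum of every internal node's weight: 15 + 29 + 53 + 84 + 148 = 329 bits.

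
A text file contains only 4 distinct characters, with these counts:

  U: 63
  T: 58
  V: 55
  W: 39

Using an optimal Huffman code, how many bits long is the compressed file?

Merge the two smallest weights repeatedly:
merge W(39) and V(55): 94
merge T(58) and U(63): 121
merge 94 and 121: 215
Each symbol's bit-cost is frequency × depth; summing gives 430 bits (equivalently 94 + 121 + 215).

430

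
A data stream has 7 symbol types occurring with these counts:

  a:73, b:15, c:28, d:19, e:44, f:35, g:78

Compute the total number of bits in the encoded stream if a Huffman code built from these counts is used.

Greedily combine the two least-frequent nodes:
b(15) + d(19) → 34
c(28) + 34 → 62
f(35) + e(44) → 79
62 + a(73) → 135
g(78) + 79 → 157
135 + 157 → 292
Each symbol's bit-cost is frequency × depth; summing gives 759 bits (equivalently 34 + 62 + 79 + 135 + 157 + 292).

759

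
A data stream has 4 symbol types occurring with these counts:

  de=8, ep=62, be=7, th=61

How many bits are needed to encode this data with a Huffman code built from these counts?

229

Build the Huffman tree bottom-up:
merge be(7) and de(8): 15
merge 15 and th(61): 76
merge ep(62) and 76: 138
Total encoded bits = sum of merged weights = 15 + 76 + 138 = 229.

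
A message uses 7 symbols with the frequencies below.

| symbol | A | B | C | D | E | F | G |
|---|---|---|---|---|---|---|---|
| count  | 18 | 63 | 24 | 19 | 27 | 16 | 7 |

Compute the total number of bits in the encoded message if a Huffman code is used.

Greedily combine the two least-frequent nodes:
G(7) + F(16) → 23
A(18) + D(19) → 37
23 + C(24) → 47
E(27) + 37 → 64
47 + B(63) → 110
64 + 110 → 174
Each symbol's bit-cost is frequency × depth; summing gives 455 bits (equivalently 23 + 37 + 47 + 64 + 110 + 174).

455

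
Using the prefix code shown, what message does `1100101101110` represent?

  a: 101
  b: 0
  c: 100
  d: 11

Read left to right; each codeword is recognised as soon as it completes (prefix code):
  11→d | 0→b | 0→b | 101→a | 101→a | 11→d | 0→b
Decoded message: dbbaadb

dbbaadb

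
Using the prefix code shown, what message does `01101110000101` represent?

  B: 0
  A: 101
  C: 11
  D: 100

Read left to right; each codeword is recognised as soon as it completes (prefix code):
  0→B | 11→C | 0→B | 11→C | 100→D | 0→B | 0→B | 101→A
Decoded message: BCBCDBBA

BCBCDBBA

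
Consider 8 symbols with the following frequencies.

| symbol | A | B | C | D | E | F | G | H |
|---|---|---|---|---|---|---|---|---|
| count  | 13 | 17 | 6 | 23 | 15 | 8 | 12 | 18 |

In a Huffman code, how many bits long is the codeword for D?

Huffman merges, smallest pair first:
combine C(6), F(8) → 14
combine G(12), A(13) → 25
combine 14, E(15) → 29
combine B(17), H(18) → 35
combine D(23), 25 → 48
combine 29, 35 → 64
combine 48, 64 → 112
The subtree containing D is merged 2 times, so code length = 2.

2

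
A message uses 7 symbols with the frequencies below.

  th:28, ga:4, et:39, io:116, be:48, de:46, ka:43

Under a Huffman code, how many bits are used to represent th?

Repeatedly merge the two smallest:
combine ga(4), th(28) → 32
combine 32, et(39) → 71
combine ka(43), de(46) → 89
combine be(48), 71 → 119
combine 89, io(116) → 205
combine 119, 205 → 324
th sits 4 levels below the root, so its codeword is 4 bits.

4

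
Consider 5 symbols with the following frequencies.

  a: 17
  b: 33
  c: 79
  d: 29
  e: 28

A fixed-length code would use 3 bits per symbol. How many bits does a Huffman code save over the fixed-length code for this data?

158

Fixed-length: 3 bits × 186 symbols = 558 bits.
Huffman merges:
combine a(17), e(28) → 45
combine d(29), b(33) → 62
combine 45, 62 → 107
combine c(79), 107 → 186
Huffman total = 45 + 62 + 107 + 186 = 400 bits.
Saving = 558 − 400 = 158 bits.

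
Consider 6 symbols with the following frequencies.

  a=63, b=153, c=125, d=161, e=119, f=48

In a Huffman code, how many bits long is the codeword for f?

Huffman merges, smallest pair first:
combine f(48), a(63) → 111
combine 111, e(119) → 230
combine c(125), b(153) → 278
combine d(161), 230 → 391
combine 278, 391 → 669
f sits 4 levels below the root, so its codeword is 4 bits.

4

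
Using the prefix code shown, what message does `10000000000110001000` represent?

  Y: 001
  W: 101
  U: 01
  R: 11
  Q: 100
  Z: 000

QZZYQUZ

Read left to right; each codeword is recognised as soon as it completes (prefix code):
  100→Q | 000→Z | 000→Z | 001→Y | 100→Q | 01→U | 000→Z
Decoded message: QZZYQUZ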